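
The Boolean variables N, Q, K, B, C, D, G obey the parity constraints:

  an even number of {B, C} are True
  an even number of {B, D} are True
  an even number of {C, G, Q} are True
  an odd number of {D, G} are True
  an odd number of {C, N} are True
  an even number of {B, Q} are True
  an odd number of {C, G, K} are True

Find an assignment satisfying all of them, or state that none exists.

N=F, Q=T, K=F, B=T, C=T, D=T, G=F

{B, C}: 2 true → even ✓
{B, D}: 2 true → even ✓
{C, G, Q}: 2 true → even ✓
{D, G}: 1 true → odd ✓
{C, N}: 1 true → odd ✓
{B, Q}: 2 true → even ✓
{C, G, K}: 1 true → odd ✓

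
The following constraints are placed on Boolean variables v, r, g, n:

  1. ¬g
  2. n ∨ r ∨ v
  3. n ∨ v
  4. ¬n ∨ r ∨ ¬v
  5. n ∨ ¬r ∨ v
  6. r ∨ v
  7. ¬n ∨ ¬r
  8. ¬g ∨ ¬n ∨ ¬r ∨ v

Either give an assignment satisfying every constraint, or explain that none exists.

Unit clause (¬g) forces g = False.
Set v = True.
Set r = True.
  then (¬n ∨ ¬r) forces n = False.
Check each clause:
  (¬g): ¬g holds.
  (n ∨ r ∨ v): r holds.
  (n ∨ v): v holds.
  (¬n ∨ r ∨ ¬v): ¬n holds.
  (n ∨ ¬r ∨ v): v holds.
  (r ∨ v): r holds.
  (¬n ∨ ¬r): ¬n holds.
  (¬g ∨ ¬n ∨ ¬r ∨ v): ¬g holds.
All clauses satisfied.

v: True, r: True, g: False, n: False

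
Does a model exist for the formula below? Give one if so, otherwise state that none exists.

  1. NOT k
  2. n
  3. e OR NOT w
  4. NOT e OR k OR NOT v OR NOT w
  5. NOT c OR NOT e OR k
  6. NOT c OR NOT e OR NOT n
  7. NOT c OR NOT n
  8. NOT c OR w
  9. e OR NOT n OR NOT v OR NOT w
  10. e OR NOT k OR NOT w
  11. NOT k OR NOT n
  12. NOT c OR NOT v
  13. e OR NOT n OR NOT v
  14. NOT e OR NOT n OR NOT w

c: False, k: False, e: False, w: False, n: True, v: False

Unit clause (NOT k) forces k = False.
Unit clause (n) forces n = True.
In (NOT c OR NOT n) only NOT c is left, so c = False.
Set e = False.
  then (e OR NOT w) forces w = False.
  then (e OR NOT n OR NOT v) forces v = False.
All clauses satisfied.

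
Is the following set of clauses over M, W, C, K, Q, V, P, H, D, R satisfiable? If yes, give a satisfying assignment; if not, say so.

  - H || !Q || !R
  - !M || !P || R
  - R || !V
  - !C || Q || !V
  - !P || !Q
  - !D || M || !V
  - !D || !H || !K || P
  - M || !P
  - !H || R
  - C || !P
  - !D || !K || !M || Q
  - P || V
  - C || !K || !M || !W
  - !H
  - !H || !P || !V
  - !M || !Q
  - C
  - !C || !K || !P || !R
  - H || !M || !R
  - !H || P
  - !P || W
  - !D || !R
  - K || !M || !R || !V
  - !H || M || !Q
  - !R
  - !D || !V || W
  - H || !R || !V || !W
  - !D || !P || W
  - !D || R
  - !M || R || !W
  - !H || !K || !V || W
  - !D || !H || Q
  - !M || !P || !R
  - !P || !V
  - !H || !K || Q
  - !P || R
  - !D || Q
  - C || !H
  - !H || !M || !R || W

Case R = True:
  Clause (!R) is falsified — contradiction.
Case R = False:
  (R || !V) forces V = False.
  (!H || R) forces H = False.
  (P || V) forces P = True.
  Clause (!P || R) is falsified — contradiction.
Both cases fail, so the formula is unsatisfiable.

No satisfying assignment exists.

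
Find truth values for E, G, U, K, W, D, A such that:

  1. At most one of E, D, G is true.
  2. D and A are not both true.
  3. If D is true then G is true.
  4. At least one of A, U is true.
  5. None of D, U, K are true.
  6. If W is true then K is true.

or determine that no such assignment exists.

E: False, G: True, U: False, K: False, W: False, D: False, A: True

  (1) {E, D, G}: 1 true — at most one ✓
  (2) D=F, A=T — not both ✓
  (3) D=F ⇒ G: vacuous ✓
  (4) {A, U}: 1 true — at least one ✓
  (5) {D, U, K}: 0 true — none ✓
  (6) W=F ⇒ K: vacuous ✓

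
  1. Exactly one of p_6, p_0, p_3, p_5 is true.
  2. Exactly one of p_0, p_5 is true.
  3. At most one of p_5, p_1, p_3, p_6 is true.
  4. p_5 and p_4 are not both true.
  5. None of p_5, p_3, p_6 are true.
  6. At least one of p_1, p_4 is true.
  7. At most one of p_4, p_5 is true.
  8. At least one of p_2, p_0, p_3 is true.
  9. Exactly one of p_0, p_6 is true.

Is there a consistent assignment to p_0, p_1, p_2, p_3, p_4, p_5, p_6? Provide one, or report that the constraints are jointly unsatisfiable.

p_0=T; p_1=F; p_2=F; p_3=F; p_4=T; p_5=F; p_6=F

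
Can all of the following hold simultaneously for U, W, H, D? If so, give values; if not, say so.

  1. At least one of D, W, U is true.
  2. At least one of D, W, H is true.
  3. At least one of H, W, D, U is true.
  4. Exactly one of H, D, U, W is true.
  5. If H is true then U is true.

U = False, W = True, H = False, D = False

  (1) {D, W, U}: 1 true — at least one ✓
  (2) {D, W, H}: 1 true — at least one ✓
  (3) {H, W, D, U}: 1 true — at least one ✓
  (4) {H, D, U, W}: 1 true — exactly one ✓
  (5) H=F ⇒ U: vacuous ✓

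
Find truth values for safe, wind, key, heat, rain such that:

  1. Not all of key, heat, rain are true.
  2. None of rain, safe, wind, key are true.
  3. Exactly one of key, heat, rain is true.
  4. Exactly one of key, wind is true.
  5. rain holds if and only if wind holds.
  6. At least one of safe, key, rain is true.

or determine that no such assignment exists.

Unsatisfiable — no assignment works.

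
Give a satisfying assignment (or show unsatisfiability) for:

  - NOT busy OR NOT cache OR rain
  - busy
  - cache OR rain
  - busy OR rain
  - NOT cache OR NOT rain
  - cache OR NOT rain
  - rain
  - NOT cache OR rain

The formula is unsatisfiable.

Case rain = True:
  (busy) forces busy = True.
  (NOT cache OR NOT rain) forces cache = False.
  Clause (cache OR NOT rain) is falsified — contradiction.
Case rain = False:
  Clause (rain) is falsified — contradiction.
Both cases fail, so the formula is unsatisfiable.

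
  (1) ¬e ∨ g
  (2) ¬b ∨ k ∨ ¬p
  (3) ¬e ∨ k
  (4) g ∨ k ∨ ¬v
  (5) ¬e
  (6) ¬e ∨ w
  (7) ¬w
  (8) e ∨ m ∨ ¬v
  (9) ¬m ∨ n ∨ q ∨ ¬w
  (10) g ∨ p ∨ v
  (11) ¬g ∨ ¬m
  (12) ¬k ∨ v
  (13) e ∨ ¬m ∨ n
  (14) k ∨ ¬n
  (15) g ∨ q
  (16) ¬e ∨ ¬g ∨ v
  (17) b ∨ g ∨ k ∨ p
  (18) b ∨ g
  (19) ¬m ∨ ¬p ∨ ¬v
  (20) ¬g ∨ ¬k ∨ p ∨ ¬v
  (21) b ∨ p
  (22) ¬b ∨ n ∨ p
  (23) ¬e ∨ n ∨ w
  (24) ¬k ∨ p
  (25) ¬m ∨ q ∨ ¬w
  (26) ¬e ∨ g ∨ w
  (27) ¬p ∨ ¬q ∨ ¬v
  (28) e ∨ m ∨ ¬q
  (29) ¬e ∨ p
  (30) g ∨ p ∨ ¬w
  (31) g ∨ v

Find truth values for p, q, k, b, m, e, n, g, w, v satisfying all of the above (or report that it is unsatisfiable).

p = True, q = False, k = False, b = False, m = False, e = False, n = False, g = True, w = False, v = False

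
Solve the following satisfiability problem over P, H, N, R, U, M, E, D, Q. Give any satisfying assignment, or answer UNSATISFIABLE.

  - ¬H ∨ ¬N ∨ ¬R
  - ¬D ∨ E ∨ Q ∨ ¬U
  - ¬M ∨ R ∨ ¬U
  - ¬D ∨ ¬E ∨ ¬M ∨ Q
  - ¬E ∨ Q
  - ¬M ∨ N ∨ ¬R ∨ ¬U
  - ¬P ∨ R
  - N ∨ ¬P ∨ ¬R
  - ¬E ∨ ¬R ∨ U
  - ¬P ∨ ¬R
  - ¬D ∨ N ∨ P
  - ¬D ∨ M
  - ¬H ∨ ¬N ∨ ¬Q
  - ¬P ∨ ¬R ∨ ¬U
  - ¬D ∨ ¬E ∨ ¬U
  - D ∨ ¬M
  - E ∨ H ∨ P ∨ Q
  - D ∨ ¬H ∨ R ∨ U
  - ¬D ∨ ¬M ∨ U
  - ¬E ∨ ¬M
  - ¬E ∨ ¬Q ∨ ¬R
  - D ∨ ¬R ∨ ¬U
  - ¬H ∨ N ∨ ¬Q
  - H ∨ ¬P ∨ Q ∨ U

Try P = True:
  (¬P ∨ R) forces R = True.
  clause (¬P ∨ ¬R) is falsified — backtrack.
So P = False.
Set H = True.
Set N = False.
  then (¬D ∨ N ∨ P) forces D = False.
  then (D ∨ ¬M) forces M = False.
  then (¬H ∨ N ∨ ¬Q) forces Q = False.
  then (¬E ∨ Q) forces E = False.
Set R = True.
  then (D ∨ ¬R ∨ ¬U) forces U = False.
All clauses satisfied.

P = False, H = True, N = False, R = True, U = False, M = False, E = False, D = False, Q = False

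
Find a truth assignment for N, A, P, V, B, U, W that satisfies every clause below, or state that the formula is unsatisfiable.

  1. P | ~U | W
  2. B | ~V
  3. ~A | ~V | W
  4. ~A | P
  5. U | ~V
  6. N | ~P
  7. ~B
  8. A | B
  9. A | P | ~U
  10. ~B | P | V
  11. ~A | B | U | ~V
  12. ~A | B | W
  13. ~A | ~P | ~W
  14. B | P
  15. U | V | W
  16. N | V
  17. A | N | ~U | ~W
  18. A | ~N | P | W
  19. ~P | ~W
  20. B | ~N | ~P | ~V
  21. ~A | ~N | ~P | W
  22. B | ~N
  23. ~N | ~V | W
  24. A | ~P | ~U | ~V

Unsatisfiable

Case N = True:
  (~B) forces B = False.
  Clause (B | ~N) is falsified — contradiction.
Case N = False:
  (N | ~P) forces P = False.
  (~A | P) forces A = False.
  (~B) forces B = False.
  Clause (A | B) is falsified — contradiction.
Both cases fail, so the formula is unsatisfiable.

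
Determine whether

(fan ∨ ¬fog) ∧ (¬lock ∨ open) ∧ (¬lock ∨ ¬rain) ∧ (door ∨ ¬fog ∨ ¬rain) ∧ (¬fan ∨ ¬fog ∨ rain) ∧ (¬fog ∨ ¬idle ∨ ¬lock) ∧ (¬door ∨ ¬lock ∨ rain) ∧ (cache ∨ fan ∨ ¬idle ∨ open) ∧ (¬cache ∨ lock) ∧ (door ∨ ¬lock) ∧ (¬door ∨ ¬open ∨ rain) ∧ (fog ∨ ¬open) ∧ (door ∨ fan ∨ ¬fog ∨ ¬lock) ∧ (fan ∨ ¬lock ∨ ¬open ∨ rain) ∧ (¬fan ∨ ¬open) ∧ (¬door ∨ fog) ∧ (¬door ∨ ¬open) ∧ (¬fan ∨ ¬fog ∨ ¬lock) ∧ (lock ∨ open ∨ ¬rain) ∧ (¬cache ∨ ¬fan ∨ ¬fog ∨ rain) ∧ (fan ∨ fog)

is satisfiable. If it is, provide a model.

fan = True; cache = False; door = False; idle = False; fog = False; lock = False; open = False; rain = False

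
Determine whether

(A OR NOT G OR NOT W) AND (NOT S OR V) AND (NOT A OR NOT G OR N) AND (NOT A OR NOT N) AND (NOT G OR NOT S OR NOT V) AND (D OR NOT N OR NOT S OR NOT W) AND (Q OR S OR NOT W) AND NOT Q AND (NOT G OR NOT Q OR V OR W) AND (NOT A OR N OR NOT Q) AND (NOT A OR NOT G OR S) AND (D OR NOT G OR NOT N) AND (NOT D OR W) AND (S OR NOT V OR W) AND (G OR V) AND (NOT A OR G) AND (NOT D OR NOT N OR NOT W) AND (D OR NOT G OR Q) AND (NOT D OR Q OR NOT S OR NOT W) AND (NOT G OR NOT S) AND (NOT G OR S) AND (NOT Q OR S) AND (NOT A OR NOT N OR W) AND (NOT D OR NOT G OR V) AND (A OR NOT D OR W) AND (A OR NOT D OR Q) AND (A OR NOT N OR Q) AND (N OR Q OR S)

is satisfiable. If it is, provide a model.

Unit clause (NOT Q) forces Q = False.
Try G = True:
  (D OR NOT G OR Q) forces D = True.
  (NOT D OR W) forces W = True.
  (A OR NOT G OR NOT W) forces A = True.
  (NOT A OR NOT G OR N) forces N = True.
  clause (NOT A OR NOT N) is falsified — backtrack.
So G = False.
  then (G OR V) forces V = True.
  then (NOT A OR G) forces A = False.
  then (A OR NOT D OR Q) forces D = False.
  then (A OR NOT N OR Q) forces N = False.
  then (N OR Q OR S) forces S = True.
Set W = False.
All clauses satisfied.

G = False, W = False, V = True, A = False, N = False, D = False, S = True, Q = False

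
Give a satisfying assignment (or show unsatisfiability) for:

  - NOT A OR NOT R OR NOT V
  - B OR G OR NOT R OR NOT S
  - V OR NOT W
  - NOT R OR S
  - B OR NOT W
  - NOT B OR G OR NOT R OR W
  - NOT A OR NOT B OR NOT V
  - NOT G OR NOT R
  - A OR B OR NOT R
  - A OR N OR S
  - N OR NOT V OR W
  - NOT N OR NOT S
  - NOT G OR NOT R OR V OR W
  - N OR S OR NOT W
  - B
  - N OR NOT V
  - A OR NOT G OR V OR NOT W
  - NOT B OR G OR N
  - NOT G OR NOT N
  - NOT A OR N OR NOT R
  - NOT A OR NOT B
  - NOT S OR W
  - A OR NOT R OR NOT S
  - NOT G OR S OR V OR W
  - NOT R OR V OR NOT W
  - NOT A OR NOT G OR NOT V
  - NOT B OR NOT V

Unit clause (B) forces B = True.
In (NOT A OR NOT B) only NOT A is left, so A = False.
In (NOT B OR NOT V) only NOT V is left, so V = False.
In (V OR NOT W) only NOT W is left, so W = False.
In (NOT S OR W) only NOT S is left, so S = False.
In (NOT G OR S OR V OR W) only NOT G is left, so G = False.
In (NOT R OR S) only NOT R is left, so R = False.
In (A OR N OR S) only N is left, so N = True.
All clauses satisfied.

N = True; G = False; R = False; V = False; W = False; A = False; B = True; S = False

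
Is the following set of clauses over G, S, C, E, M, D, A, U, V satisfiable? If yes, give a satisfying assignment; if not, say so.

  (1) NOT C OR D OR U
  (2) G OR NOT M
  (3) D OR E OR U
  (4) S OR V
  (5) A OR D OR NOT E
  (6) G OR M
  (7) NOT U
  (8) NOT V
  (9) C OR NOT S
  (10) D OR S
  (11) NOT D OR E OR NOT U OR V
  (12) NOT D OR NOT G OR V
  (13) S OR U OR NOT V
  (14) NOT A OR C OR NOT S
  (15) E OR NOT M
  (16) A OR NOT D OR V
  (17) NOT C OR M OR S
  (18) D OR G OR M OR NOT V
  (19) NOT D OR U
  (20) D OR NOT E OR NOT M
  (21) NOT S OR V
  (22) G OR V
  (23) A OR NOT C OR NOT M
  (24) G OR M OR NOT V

Case V = True:
  Clause (NOT V) is falsified — contradiction.
Case V = False:
  (S OR V) forces S = True.
  Clause (NOT S OR V) is falsified — contradiction.
Both cases fail, so the formula is unsatisfiable.

UNSATISFIABLE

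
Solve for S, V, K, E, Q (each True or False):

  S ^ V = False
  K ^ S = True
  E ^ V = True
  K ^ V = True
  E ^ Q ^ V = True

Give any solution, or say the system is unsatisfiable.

S = False; V = False; K = True; E = True; Q = False

S ^ V = F ^ F = False ✓
K ^ S = T ^ F = True ✓
E ^ V = T ^ F = True ✓
K ^ V = T ^ F = True ✓
E ^ Q ^ V = T ^ F ^ F = True ✓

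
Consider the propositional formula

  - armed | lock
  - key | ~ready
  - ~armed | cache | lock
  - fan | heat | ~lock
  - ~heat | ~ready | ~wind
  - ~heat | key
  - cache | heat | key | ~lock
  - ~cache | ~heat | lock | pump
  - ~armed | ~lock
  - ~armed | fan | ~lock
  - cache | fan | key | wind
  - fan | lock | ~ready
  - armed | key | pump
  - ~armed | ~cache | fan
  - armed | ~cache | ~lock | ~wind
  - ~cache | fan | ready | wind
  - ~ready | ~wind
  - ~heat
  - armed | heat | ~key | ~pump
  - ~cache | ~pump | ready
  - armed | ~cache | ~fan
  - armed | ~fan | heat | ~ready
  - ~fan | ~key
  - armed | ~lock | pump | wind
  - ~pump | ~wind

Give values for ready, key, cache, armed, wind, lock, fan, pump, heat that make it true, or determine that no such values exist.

Unit clause (~heat) forces heat = False.
Try ready = True:
  (key | ~ready) forces key = True.
  (~ready | ~wind) forces wind = False.
  (~fan | ~key) forces fan = False.
  (fan | heat | ~lock) forces lock = False.
  clause (fan | lock | ~ready) is falsified — backtrack.
So ready = False.
Set key = False.
Set cache = True.
  then (~cache | ~pump | ready) forces pump = False.
  then (armed | key | pump) forces armed = True.
  then (~armed | ~cache | fan) forces fan = True.
  then (~armed | ~lock) forces lock = False.
Set wind = False.
All clauses satisfied.

ready: False, key: False, cache: True, armed: True, wind: False, lock: False, fan: True, pump: False, heat: False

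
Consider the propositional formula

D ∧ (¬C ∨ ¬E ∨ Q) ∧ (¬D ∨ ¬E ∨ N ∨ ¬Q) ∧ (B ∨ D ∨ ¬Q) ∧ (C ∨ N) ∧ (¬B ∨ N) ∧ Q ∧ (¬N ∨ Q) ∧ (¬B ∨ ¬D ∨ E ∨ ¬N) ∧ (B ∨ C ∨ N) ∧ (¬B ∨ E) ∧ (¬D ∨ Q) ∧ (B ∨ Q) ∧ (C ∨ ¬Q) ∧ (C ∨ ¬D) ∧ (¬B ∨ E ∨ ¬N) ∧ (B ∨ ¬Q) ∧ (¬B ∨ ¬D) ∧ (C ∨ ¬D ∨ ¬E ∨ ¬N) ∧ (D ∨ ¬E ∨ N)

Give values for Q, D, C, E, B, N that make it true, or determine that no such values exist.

Case Q = True:
  (D) forces D = True.
  (C ∨ ¬Q) forces C = True.
  (B ∨ ¬Q) forces B = True.
  Clause (¬B ∨ ¬D) is falsified — contradiction.
Case Q = False:
  Clause (Q) is falsified — contradiction.
Both cases fail, so the formula is unsatisfiable.

The formula is unsatisfiable.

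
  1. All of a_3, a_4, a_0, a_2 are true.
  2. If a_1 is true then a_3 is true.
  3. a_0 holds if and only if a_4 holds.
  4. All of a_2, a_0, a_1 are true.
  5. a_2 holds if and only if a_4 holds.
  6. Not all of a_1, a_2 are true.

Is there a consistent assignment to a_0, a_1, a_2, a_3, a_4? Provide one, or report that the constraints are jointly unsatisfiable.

Unsatisfiable — no assignment works.

Case a_0 = True:
  (1) forces a_3 = True.
  (1) forces a_4 = True.
  (1) forces a_2 = True.
  (4) forces a_1 = True.
  Constraint (6) is violated (a_1=T, a_2=T) — contradiction.
Case a_0 = False:
  Constraint (1) is violated (a_0=F) — contradiction.
Both cases fail — unsatisfiable.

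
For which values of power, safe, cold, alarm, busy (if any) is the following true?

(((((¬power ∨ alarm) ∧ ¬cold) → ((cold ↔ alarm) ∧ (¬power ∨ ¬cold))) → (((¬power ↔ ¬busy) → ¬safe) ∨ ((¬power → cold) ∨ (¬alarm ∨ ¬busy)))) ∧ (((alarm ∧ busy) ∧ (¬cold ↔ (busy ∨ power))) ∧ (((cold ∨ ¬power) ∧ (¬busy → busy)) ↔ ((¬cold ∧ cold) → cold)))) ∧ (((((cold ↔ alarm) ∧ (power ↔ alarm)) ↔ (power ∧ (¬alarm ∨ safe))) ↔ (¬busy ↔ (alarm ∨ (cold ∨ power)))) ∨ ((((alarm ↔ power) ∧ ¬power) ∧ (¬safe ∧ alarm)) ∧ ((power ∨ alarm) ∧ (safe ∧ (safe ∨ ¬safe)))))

Case alarm = True: the formula simplifies to (((¬cold → (cold ∧ (¬power ∨ ¬cold))) → (((¬power ↔ ¬busy) → ¬safe) ∨ ((¬power → cold) ∨ ¬busy))) ∧ ((busy ∧ (¬cold ↔ (busy ∨ power))) ∧ (((cold ∨ ¬power) ∧ (¬busy → busy)) ↔ ((¬cold ∧ cold) → cold)))) ∧ ((((cold ∧ power) ↔ (power ∧ safe)) ↔ ¬busy) ∨ (((power ∧ ¬power) ∧ ¬safe) ∧ (safe ∧ (safe ∨ ¬safe)))).
  busy = True: simplifies to (((¬cold → (cold ∧ (¬power ∨ ¬cold))) → ((power → ¬safe) ∨ (¬power → cold))) ∧ (¬cold ∧ ((cold ∨ ¬power) ↔ ((¬cold ∧ cold) → cold)))) ∧ (¬(((cold ∧ power) ↔ (power ∧ safe))) ∨ (((power ∧ ¬power) ∧ ¬safe) ∧ (safe ∧ (safe ∨ ¬safe)))).
    power = True: simplifies to (¬cold ∧ (cold ↔ ((¬cold ∧ cold) → cold))) ∧ ¬((cold ↔ safe)).
      cold = True: the conjunct ¬cold is False.
      cold = False: the conjunct cold ↔ ((¬cold ∧ cold) → cold) becomes False ↔ (False → False) = False.
    power = False: the conjunct ¬(((cold ∧ power) ↔ (power ∧ safe))) ∨ (((power ∧ ¬power) ∧ ¬safe) ∧ (safe ∧ (safe ∨ ¬safe))) becomes ¬True ∨ (False ∧ (safe ∧ (safe ∨ ¬safe))) = False.
  busy = False: the conjunct busy is False.
Case alarm = False: the conjunct alarm is False.
Both cases fail — unsatisfiable.

The formula is unsatisfiable.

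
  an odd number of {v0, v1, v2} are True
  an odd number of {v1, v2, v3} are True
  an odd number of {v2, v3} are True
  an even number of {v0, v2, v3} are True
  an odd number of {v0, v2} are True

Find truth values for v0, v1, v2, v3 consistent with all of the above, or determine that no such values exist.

v0 = True, v1 = False, v2 = False, v3 = True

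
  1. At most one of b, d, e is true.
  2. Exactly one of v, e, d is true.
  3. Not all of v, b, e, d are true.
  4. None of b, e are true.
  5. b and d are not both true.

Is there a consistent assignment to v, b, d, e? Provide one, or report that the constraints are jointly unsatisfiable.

v = True, b = False, d = False, e = False

  (1) {b, d, e}: 0 true — at most one ✓
  (2) {v, e, d}: 1 true — exactly one ✓
  (3) {v, b, e, d}: 1/4 true — not all ✓
  (4) {b, e}: 0 true — none ✓
  (5) b=F, d=F — not both ✓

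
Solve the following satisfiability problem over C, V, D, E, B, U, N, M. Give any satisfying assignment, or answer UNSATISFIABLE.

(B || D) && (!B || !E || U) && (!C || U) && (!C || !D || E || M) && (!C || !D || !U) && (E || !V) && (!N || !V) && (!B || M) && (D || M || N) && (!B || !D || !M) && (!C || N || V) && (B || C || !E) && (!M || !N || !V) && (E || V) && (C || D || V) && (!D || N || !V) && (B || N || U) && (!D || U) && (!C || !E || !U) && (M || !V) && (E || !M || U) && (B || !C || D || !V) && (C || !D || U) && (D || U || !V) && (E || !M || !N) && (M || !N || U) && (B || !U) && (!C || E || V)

Set C = False.
Set V = True.
  then (E || !V) forces E = True.
  then (!N || !V) forces N = False.
  then (B || C || !E) forces B = True.
  then (!D || N || !V) forces D = False.
  then (M || !V) forces M = True.
  then (D || U || !V) forces U = True.
All clauses satisfied.

C = False, V = True, D = False, E = True, B = True, U = True, N = False, M = True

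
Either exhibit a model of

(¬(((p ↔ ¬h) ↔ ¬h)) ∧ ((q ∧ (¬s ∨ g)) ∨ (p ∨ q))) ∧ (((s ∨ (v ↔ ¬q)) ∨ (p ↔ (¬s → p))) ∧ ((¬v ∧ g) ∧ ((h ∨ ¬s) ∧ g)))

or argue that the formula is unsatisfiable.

q: True; p: False; h: False; g: True; v: False; s: False

  ¬(((p ↔ ¬h) ↔ ¬h)) ∧ ((q ∧ (¬s ∨ g)) ∨ (p ∨ q)) = True
    ¬(((p ↔ ¬h) ↔ ¬h)) = True
      (p ↔ ¬h) ↔ ¬h = False
        p ↔ ¬h = False
          ¬h = True
        ¬h = True
    (q ∧ (¬s ∨ g)) ∨ (p ∨ q) = True
      q ∧ (¬s ∨ g) = True
        ¬s ∨ g = True
          ¬s = True
      p ∨ q = True
  ((s ∨ (v ↔ ¬q)) ∨ (p ↔ (¬s → p))) ∧ ((¬v ∧ g) ∧ ((h ∨ ¬s) ∧ g)) = True
    (s ∨ (v ↔ ¬q)) ∨ (p ↔ (¬s → p)) = True
      s ∨ (v ↔ ¬q) = True
        v ↔ ¬q = True
          ¬q = False
      p ↔ (¬s → p) = True
        ¬s → p = False
          ¬s = True
    (¬v ∧ g) ∧ ((h ∨ ¬s) ∧ g) = True
      ¬v ∧ g = True
        ¬v = True
      (h ∨ ¬s) ∧ g = True
        h ∨ ¬s = True
          ¬s = True
Both conjuncts True, so the formula holds.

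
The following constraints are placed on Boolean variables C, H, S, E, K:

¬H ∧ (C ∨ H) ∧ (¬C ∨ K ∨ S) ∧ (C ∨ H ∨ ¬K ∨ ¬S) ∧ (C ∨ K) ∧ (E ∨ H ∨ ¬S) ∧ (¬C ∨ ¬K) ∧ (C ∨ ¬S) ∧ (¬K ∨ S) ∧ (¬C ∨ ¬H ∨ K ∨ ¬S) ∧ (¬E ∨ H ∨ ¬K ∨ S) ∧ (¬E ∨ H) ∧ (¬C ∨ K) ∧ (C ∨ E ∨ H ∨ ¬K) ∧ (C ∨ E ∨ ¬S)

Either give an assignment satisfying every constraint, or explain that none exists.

No satisfying assignment exists.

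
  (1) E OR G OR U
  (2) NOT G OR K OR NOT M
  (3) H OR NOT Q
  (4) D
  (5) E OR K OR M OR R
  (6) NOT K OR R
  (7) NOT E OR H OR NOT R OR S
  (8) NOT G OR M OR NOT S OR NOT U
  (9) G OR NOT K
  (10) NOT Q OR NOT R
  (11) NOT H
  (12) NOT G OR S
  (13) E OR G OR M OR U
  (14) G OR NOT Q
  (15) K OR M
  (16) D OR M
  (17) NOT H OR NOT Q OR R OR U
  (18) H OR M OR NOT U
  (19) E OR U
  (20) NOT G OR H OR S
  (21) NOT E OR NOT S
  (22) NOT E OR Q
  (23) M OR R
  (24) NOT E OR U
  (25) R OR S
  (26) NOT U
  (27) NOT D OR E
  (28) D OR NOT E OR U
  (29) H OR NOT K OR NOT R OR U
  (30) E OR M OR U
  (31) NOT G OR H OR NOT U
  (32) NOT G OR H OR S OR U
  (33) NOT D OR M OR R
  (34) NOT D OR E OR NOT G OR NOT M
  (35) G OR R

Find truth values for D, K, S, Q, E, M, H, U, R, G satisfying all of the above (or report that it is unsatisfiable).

Case D = True:
  (NOT H) forces H = False.
  (H OR NOT Q) forces Q = False.
  (NOT E OR Q) forces E = False.
  Clause (NOT D OR E) is falsified — contradiction.
Case D = False:
  Clause (D) is falsified — contradiction.
Both cases fail, so the formula is unsatisfiable.

Unsatisfiable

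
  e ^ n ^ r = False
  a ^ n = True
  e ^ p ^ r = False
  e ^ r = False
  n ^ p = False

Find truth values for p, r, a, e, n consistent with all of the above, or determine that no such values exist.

p = False, r = False, a = True, e = False, n = False

e ^ n ^ r = F ^ F ^ F = False ✓
a ^ n = T ^ F = True ✓
e ^ p ^ r = F ^ F ^ F = False ✓
e ^ r = F ^ F = False ✓
n ^ p = F ^ F = False ✓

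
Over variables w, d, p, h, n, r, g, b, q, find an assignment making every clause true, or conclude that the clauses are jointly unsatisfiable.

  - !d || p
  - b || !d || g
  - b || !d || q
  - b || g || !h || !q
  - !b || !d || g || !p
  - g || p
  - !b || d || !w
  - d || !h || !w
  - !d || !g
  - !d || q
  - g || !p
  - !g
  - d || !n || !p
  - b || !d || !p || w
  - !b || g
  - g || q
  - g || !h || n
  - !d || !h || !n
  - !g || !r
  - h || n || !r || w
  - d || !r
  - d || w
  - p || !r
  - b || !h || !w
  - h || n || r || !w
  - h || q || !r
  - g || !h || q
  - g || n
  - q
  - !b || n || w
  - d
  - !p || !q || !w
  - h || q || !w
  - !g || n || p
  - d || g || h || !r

Case g = True:
  Clause (!g) is falsified — contradiction.
Case g = False:
  (g || p) forces p = True.
  Clause (g || !p) is falsified — contradiction.
Both cases fail, so the formula is unsatisfiable.

Unsatisfiable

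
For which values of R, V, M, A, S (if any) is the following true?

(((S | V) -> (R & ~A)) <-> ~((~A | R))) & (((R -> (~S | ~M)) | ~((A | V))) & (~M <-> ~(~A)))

R: False, V: True, M: True, A: False, S: True

  ((S | V) -> (R & ~A)) <-> ~((~A | R)) = True
    (S | V) -> (R & ~A) = False
      S | V = True
      R & ~A = False
        ~A = True
    ~((~A | R)) = False
      ~A | R = True
        ~A = True
  ((R -> (~S | ~M)) | ~((A | V))) & (~M <-> ~(~A)) = True
    (R -> (~S | ~M)) | ~((A | V)) = True
      R -> (~S | ~M) = True
        ~S | ~M = False
          ~S = False
          ~M = False
      ~((A | V)) = False
        A | V = True
    ~M <-> ~(~A) = True
      ~M = False
      ~(~A) = False
        ~A = True
Both conjuncts True, so the formula holds.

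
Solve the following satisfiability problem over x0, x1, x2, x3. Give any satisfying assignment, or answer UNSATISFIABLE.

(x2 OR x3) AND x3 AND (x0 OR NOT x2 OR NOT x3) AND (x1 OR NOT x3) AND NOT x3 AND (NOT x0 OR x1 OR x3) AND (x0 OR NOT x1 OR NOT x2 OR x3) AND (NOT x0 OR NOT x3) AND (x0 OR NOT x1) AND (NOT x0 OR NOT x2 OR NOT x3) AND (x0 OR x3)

UNSATISFIABLE

Case x3 = True:
  Clause (NOT x3) is falsified — contradiction.
Case x3 = False:
  Clause (x3) is falsified — contradiction.
Both cases fail, so the formula is unsatisfiable.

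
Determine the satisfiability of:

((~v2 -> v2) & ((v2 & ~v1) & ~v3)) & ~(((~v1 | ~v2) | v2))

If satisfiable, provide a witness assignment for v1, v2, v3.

No satisfying assignment exists.

The conjunct ~(((~v1 | ~v2) | v2)) is unsatisfiable on its own:
  v1=F, v2=F: evaluates to False.
  v1=F, v2=T: evaluates to False.
  v1=T, v2=F: evaluates to False.
  v1=T, v2=T: evaluates to False.
So the whole conjunction is unsatisfiable.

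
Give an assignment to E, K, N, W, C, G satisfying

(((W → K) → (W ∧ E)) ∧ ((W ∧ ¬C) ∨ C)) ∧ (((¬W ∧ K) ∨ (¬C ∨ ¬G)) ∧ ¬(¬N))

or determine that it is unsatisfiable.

E = False; K = False; N = True; W = True; C = False; G = False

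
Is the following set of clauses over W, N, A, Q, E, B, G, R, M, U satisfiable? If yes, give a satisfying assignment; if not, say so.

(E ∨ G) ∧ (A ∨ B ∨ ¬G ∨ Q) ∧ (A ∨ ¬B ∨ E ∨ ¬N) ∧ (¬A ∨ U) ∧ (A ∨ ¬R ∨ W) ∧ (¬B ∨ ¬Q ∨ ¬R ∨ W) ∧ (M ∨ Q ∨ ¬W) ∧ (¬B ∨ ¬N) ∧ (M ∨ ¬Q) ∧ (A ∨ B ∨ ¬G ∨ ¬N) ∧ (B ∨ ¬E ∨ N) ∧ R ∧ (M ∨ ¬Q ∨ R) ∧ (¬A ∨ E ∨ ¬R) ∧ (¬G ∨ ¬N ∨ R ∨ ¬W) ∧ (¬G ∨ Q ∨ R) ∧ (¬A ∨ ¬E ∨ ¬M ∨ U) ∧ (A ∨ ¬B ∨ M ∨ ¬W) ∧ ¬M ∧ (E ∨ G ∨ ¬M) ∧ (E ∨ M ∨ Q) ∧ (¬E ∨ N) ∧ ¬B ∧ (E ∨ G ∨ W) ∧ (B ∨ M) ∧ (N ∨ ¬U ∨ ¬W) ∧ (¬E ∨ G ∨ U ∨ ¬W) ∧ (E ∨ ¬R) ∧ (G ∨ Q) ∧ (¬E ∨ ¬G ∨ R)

Unsatisfiable — no assignment works.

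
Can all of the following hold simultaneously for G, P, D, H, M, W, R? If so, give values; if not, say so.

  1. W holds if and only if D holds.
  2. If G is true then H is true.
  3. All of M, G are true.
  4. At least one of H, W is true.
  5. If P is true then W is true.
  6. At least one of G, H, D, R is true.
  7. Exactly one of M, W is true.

G=T; P=F; D=F; H=T; M=T; W=F; R=T

  (1) W=F, D=F — same ✓
  (2) G=T ⇒ H: T ✓
  (3) {M, G}: all 2 true ✓
  (4) {H, W}: 1 true — at least one ✓
  (5) P=F ⇒ W: vacuous ✓
  (6) {G, H, D, R}: 3 true — at least one ✓
  (7) {M, W}: 1 true — exactly one ✓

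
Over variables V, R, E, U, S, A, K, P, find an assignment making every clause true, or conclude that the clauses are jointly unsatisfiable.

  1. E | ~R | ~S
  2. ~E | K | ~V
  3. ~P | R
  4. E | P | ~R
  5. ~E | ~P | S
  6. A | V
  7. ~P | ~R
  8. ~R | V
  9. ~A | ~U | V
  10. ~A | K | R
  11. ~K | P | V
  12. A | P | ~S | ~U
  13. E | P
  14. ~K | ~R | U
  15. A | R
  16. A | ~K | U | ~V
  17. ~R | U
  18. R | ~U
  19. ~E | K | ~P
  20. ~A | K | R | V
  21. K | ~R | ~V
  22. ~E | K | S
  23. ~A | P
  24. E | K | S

Try V = False:
  (A | V) forces A = True.
  (~R | V) forces R = False.
  (~P | R) forces P = False.
  clause (~A | P) is falsified — backtrack.
So V = True.
Try R = False:
  (~P | R) forces P = False.
  (E | P) forces E = True.
  (~E | K | ~V) forces K = True.
  (A | R) forces A = True.
  clause (~A | P) is falsified — backtrack.
So R = True.
  then (~P | ~R) forces P = False.
  then (E | P) forces E = True.
  then (~R | U) forces U = True.
  then (K | ~R | ~V) forces K = True.
  then (~A | P) forces A = False.
  then (A | P | ~S | ~U) forces S = False.
All clauses satisfied.

V=T, R=T, E=T, U=T, S=F, A=F, K=T, P=F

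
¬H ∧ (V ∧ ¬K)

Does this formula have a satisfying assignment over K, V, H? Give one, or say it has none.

K = False, V = True, H = False

  ¬H = True
  V ∧ ¬K = True
    ¬K = True
Both conjuncts True, so the formula holds.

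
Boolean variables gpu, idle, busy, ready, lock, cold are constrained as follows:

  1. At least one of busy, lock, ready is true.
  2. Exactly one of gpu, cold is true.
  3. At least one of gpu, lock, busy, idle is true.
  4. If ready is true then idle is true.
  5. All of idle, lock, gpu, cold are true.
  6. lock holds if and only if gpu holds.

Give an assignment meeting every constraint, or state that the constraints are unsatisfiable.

Case gpu = True:
  (2) with gpu=T forces cold = False.
  Constraint (5) is violated (cold=F) — contradiction.
Case gpu = False:
  Constraint (5) is violated (gpu=F) — contradiction.
Both cases fail — unsatisfiable.

Unsatisfiable — no assignment works.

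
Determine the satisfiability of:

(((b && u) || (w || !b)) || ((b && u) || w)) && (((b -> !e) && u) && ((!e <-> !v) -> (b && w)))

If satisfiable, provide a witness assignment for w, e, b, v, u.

w = False, e = False, b = False, v = True, u = True

  ((b && u) || (w || !b)) || ((b && u) || w) = True
    (b && u) || (w || !b) = True
      b && u = False
      w || !b = True
        !b = True
    (b && u) || w = False
      b && u = False
  ((b -> !e) && u) && ((!e <-> !v) -> (b && w)) = True
    (b -> !e) && u = True
      b -> !e = True
        !e = True
    (!e <-> !v) -> (b && w) = True
      !e <-> !v = False
        !e = True
        !v = False
      b && w = False
Both conjuncts True, so the formula holds.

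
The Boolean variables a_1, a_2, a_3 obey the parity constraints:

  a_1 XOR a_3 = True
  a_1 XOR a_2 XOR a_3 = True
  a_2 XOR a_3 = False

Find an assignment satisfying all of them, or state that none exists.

a_1=T; a_2=F; a_3=F

a_1 XOR a_3 = T XOR F = True ✓
a_1 XOR a_2 XOR a_3 = T XOR F XOR F = True ✓
a_2 XOR a_3 = F XOR F = False ✓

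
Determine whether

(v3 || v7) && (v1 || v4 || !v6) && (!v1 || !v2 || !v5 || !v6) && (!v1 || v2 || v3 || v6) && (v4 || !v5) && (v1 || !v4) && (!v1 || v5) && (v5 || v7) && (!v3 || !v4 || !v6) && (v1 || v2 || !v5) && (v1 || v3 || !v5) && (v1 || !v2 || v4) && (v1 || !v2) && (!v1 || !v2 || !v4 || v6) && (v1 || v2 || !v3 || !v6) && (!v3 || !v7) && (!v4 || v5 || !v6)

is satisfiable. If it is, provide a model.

v1: True; v2: False; v3: True; v4: True; v5: True; v6: False; v7: False

Set v1 = True.
  then (!v1 || v5) forces v5 = True.
  then (v4 || !v5) forces v4 = True.
Set v2 = False.
Set v3 = True.
  then (!v3 || !v4 || !v6) forces v6 = False.
  then (!v3 || !v7) forces v7 = False.
All clauses satisfied.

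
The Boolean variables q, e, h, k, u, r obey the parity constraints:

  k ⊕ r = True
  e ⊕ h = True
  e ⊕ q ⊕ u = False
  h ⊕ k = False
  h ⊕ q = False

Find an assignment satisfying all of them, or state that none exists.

q: True, e: False, h: True, k: True, u: True, r: False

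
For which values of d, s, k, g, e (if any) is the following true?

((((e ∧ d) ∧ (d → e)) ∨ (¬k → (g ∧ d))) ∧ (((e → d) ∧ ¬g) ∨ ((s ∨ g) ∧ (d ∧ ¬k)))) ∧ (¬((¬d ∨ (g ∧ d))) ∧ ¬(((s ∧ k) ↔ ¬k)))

d: True; s: False; k: False; g: False; e: True

  (((e ∧ d) ∧ (d → e)) ∨ (¬k → (g ∧ d))) ∧ (((e → d) ∧ ¬g) ∨ ((s ∨ g) ∧ (d ∧ ¬k))) = True
    ((e ∧ d) ∧ (d → e)) ∨ (¬k → (g ∧ d)) = True
      (e ∧ d) ∧ (d → e) = True
        e ∧ d = True
        d → e = True
      ¬k → (g ∧ d) = False
        ¬k = True
        g ∧ d = False
    ((e → d) ∧ ¬g) ∨ ((s ∨ g) ∧ (d ∧ ¬k)) = True
      (e → d) ∧ ¬g = True
        e → d = True
        ¬g = True
      (s ∨ g) ∧ (d ∧ ¬k) = False
        s ∨ g = False
        d ∧ ¬k = True
          ¬k = True
  ¬((¬d ∨ (g ∧ d))) ∧ ¬(((s ∧ k) ↔ ¬k)) = True
    ¬((¬d ∨ (g ∧ d))) = True
      ¬d ∨ (g ∧ d) = False
        ¬d = False
        g ∧ d = False
    ¬(((s ∧ k) ↔ ¬k)) = True
      (s ∧ k) ↔ ¬k = False
        s ∧ k = False
        ¬k = True
Both conjuncts True, so the formula holds.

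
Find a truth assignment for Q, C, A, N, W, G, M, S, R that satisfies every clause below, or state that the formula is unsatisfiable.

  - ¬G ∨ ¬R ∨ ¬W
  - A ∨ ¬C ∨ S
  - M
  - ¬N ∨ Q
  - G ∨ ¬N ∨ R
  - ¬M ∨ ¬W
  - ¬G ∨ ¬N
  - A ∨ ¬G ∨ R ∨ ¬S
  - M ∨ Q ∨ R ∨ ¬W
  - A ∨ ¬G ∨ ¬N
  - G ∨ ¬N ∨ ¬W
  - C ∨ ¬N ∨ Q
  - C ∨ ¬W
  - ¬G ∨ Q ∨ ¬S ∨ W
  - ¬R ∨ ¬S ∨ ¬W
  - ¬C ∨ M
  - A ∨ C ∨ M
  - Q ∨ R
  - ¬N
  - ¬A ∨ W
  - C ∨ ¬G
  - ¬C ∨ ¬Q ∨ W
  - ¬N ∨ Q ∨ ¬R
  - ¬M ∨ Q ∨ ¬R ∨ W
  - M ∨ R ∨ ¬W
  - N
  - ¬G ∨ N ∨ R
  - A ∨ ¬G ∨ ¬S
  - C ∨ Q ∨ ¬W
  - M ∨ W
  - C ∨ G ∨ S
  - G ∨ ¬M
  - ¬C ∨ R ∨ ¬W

Case N = True:
  Clause (¬N) is falsified — contradiction.
Case N = False:
  Clause (N) is falsified — contradiction.
Both cases fail, so the formula is unsatisfiable.

UNSATISFIABLE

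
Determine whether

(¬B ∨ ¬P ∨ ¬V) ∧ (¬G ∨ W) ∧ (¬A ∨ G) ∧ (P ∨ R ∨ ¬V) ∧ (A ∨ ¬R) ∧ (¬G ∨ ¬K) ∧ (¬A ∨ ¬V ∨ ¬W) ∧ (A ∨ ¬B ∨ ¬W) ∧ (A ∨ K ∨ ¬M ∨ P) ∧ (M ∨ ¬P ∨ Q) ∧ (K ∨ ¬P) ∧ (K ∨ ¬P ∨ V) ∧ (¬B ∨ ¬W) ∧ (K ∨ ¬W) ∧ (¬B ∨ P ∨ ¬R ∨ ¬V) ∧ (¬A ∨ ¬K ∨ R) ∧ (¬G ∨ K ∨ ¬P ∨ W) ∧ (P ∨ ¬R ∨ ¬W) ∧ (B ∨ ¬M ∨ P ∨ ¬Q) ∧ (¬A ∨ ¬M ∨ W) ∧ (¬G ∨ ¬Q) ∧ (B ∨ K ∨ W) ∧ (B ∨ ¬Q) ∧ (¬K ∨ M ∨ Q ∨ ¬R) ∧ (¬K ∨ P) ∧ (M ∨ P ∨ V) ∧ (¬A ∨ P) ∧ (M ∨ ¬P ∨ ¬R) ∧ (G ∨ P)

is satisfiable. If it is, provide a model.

Set B = True.
  then (¬B ∨ ¬W) forces W = False.
  then (¬G ∨ W) forces G = False.
  then (¬A ∨ G) forces A = False.
  then (A ∨ ¬R) forces R = False.
  then (G ∨ P) forces P = True.
  then (¬B ∨ ¬P ∨ ¬V) forces V = False.
  then (K ∨ ¬P) forces K = True.
Set Q = True.
Set M = False.
All clauses satisfied.

B = True, G = False, P = True, A = False, W = False, R = False, Q = True, K = True, V = False, M = False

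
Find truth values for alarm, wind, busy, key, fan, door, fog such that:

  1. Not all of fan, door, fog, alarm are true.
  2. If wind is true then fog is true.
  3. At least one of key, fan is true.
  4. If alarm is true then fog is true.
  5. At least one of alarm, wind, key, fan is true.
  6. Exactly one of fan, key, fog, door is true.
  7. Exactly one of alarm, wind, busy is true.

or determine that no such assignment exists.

alarm = False, wind = False, busy = True, key = False, fan = True, door = False, fog = False

  (1) {fan, door, fog, alarm}: 1/4 true — not all ✓
  (2) wind=F ⇒ fog: vacuous ✓
  (3) {key, fan}: 1 true — at least one ✓
  (4) alarm=F ⇒ fog: vacuous ✓
  (5) {alarm, wind, key, fan}: 1 true — at least one ✓
  (6) {fan, key, fog, door}: 1 true — exactly one ✓
  (7) {alarm, wind, busy}: 1 true — exactly one ✓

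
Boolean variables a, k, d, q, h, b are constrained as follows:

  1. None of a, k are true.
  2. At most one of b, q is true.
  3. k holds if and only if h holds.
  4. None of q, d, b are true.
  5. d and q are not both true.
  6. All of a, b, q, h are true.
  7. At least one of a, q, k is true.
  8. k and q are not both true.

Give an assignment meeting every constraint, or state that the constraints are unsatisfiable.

Case a = True:
  Constraint (1) is violated (a=T) — contradiction.
Case a = False:
  Constraint (6) is violated (a=F) — contradiction.
Both cases fail — unsatisfiable.

The formula is unsatisfiable.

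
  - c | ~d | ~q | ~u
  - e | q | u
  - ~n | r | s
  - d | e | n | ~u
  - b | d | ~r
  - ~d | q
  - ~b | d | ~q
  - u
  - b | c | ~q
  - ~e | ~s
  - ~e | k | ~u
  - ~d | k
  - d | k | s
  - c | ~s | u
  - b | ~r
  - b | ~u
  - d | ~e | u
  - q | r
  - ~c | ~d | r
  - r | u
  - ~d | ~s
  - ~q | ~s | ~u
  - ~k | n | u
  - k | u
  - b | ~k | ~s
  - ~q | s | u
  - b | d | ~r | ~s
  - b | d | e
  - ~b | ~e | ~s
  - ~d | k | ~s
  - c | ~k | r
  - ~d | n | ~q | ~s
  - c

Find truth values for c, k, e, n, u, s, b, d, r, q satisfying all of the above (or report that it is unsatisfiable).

Unit clause (u) forces u = True.
In (b | ~u) only b is left, so b = True.
Unit clause (c) forces c = True.
Set k = True.
Set e = True.
  then (~e | ~s) forces s = False.
Set n = True.
  then (~n | r | s) forces r = True.
Set d = False.
  then (~b | d | ~q) forces q = False.
All clauses satisfied.

c=T, k=T, e=T, n=T, u=T, s=F, b=T, d=F, r=T, q=F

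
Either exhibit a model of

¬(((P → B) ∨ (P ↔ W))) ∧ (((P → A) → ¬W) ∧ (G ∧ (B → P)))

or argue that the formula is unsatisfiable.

P=T, B=F, A=F, G=T, W=F

  ¬(((P → B) ∨ (P ↔ W))) = True
    (P → B) ∨ (P ↔ W) = False
      P → B = False
      P ↔ W = False
  ((P → A) → ¬W) ∧ (G ∧ (B → P)) = True
    (P → A) → ¬W = True
      P → A = False
      ¬W = True
    G ∧ (B → P) = True
      B → P = True
Both conjuncts True, so the formula holds.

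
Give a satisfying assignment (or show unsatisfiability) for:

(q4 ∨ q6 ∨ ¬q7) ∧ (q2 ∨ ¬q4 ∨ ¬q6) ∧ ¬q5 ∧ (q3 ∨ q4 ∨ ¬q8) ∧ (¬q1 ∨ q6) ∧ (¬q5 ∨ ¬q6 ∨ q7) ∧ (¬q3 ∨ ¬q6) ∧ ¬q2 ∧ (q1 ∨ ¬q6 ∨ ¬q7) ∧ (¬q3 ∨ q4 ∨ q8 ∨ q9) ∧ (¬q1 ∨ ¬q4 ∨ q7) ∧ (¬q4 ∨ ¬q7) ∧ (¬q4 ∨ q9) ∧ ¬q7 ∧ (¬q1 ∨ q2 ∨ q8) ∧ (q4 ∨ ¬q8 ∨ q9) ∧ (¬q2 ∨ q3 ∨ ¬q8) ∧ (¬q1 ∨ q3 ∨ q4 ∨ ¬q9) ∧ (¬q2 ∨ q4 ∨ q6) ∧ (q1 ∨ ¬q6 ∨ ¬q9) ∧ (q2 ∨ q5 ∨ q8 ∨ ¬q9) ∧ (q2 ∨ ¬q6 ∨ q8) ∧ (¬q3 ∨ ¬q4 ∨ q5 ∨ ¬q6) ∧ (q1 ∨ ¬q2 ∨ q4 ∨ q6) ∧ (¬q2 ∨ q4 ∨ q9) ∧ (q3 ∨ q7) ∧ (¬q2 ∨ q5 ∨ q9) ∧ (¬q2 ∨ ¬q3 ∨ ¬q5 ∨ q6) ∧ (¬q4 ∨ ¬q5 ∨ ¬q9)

q1 = False, q2 = False, q3 = True, q4 = True, q5 = False, q6 = False, q7 = False, q8 = True, q9 = True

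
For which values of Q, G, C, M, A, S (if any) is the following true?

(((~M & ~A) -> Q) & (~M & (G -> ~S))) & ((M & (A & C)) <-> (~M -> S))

Q = True, G = False, C = True, M = False, A = True, S = False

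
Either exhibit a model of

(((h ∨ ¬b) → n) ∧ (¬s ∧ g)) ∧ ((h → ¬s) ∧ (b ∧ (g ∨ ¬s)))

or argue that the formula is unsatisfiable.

n=T, s=F, b=T, g=T, h=T

  ((h ∨ ¬b) → n) ∧ (¬s ∧ g) = True
    (h ∨ ¬b) → n = True
      h ∨ ¬b = True
        ¬b = False
    ¬s ∧ g = True
      ¬s = True
  (h → ¬s) ∧ (b ∧ (g ∨ ¬s)) = True
    h → ¬s = True
      ¬s = True
    b ∧ (g ∨ ¬s) = True
      g ∨ ¬s = True
        ¬s = True
Both conjuncts True, so the formula holds.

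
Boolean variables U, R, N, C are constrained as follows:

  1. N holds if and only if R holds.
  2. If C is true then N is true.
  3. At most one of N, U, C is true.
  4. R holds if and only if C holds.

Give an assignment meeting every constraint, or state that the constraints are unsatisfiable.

U = True; R = False; N = False; C = False

  (1) N=F, R=F — same ✓
  (2) C=F ⇒ N: vacuous ✓
  (3) {N, U, C}: 1 true — at most one ✓
  (4) R=F, C=F — same ✓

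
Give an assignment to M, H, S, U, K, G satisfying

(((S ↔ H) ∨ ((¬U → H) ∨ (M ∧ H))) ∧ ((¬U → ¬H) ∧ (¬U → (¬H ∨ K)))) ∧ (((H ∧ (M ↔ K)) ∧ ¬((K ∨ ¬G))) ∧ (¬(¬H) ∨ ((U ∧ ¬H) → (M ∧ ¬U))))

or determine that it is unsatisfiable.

M = False; H = True; S = False; U = True; K = False; G = True

  ((S ↔ H) ∨ ((¬U → H) ∨ (M ∧ H))) ∧ ((¬U → ¬H) ∧ (¬U → (¬H ∨ K))) = True
    (S ↔ H) ∨ ((¬U → H) ∨ (M ∧ H)) = True
      S ↔ H = False
      (¬U → H) ∨ (M ∧ H) = True
        ¬U → H = True
          ¬U = False
        M ∧ H = False
    (¬U → ¬H) ∧ (¬U → (¬H ∨ K)) = True
      ¬U → ¬H = True
        ¬U = False
        ¬H = False
      ¬U → (¬H ∨ K) = True
        ¬U = False
        ¬H ∨ K = False
          ¬H = False
  ((H ∧ (M ↔ K)) ∧ ¬((K ∨ ¬G))) ∧ (¬(¬H) ∨ ((U ∧ ¬H) → (M ∧ ¬U))) = True
    (H ∧ (M ↔ K)) ∧ ¬((K ∨ ¬G)) = True
      H ∧ (M ↔ K) = True
        M ↔ K = True
      ¬((K ∨ ¬G)) = True
        K ∨ ¬G = False
          ¬G = False
    ¬(¬H) ∨ ((U ∧ ¬H) → (M ∧ ¬U)) = True
      ¬(¬H) = True
        ¬H = False
      (U ∧ ¬H) → (M ∧ ¬U) = True
        U ∧ ¬H = False
          ¬H = False
        M ∧ ¬U = False
          ¬U = False
Both conjuncts True, so the formula holds.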